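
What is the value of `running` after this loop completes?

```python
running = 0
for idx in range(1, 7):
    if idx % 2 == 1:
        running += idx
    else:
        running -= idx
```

Add odd, subtract even
`running` takes the values: 0 → 1 → -1 → 2 → -2 → 3 → -3

Answer: -3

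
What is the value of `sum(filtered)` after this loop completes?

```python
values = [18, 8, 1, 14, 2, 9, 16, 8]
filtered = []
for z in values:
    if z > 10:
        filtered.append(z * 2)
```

Sum of doubled values > 10
`filtered` takes the values: [] → [36] → [36, 28] → [36, 28, 32]
So `sum(filtered)` = 96

Answer: 96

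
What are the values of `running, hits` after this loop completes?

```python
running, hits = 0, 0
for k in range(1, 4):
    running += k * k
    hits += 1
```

Sum of squares and count
`running, hits` takes the values: (0, 0) → (1, 0) → (1, 1) → (5, 1) → (5, 2) → (14, 2) → (14, 3)

Answer: 14, 3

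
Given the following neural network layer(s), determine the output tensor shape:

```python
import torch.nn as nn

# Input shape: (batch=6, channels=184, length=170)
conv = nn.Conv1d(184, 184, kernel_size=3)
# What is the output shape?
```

Input: (6, 184, 170) -> Output: (6, 184, 168)

Answer: (6, 184, 168)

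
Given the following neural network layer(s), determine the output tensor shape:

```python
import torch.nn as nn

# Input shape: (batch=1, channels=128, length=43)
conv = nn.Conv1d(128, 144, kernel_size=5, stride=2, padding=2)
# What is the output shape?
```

Input: (1, 128, 43) -> Output: (1, 144, 22)

Answer: (1, 144, 22)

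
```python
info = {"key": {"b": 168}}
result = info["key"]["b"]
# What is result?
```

Trace:
`info = {"key": {"b": 168}}` → info = {'key': {'b': 168}}
`result = info["key"]["b"]` → result = 168
So result = 168

Answer: 168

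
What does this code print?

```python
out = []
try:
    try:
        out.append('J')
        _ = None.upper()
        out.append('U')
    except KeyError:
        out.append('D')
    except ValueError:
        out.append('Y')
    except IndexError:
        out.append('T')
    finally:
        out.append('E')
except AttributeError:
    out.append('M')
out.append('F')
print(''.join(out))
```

Execution trace: 'J' (try body) → 'E' (finally) → 'M' (outer except AttributeError) → 'F' (after the try/except). Output: JEMF

Answer: JEMF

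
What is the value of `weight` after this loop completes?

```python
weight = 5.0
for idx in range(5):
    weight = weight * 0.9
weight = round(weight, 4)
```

Exponential decay: 5.0 * 0.9^5
`weight` takes the values: 5.0 → 4.5 → 4.05 → 3.645 → 3.2805 → 2.95245 → 2.9525

Answer: 2.9525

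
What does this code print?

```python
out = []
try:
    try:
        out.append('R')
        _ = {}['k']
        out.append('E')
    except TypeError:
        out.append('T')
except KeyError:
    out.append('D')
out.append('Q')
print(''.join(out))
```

Execution trace: 'R' (try body) → 'D' (outer except KeyError) → 'Q' (after the try/except). Output: RDQ

Answer: RDQ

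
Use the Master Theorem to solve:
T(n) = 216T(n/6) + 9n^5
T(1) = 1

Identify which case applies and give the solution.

a=216, b=6, f(n)=9n^5. log_6(216) = 3. Since c=5 > 3 and the regularity condition holds (216(n/6)^5 = (216/6^5)n^5 with 216/6^5 < 1), Case 3 applies: T(n) = Θ(f(n)) = O(n^5).

Answer: O(n^5) - Case 3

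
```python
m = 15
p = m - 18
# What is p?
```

Trace:
`m = 15` → m = 15
`p = m - 18` → p = -3
So p = -3

Answer: -3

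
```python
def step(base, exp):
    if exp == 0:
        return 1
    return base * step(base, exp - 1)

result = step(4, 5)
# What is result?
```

step(4, 5) = 4 * 4 * 4 * 4 * 4 = 1024

Answer: 1024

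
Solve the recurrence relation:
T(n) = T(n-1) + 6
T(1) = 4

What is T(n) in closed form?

Unrolling: T(n) = T(1) + 6·(n-1) = 4 + 6(n-1) = 6n - 2.

Answer: T(n) = 6n - 2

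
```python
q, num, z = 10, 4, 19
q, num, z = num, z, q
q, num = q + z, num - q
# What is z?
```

Trace:
`q, num, z = 10, 4, 19` → q = 10; num = 4; z = 19
`q, num, z = num, z, q` → q = 4; num = 19; z = 10
`q, num = q + z, num - q` → q = 14; num = 15
So z = 10

Answer: 10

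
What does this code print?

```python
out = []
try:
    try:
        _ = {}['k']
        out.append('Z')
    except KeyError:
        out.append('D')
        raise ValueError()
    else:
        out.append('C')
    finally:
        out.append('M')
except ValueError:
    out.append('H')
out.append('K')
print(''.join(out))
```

Execution trace: 'D' (inner except KeyError) → 'M' (inner finally) → 'H' (outer except ValueError) → 'K' (after the try/except). Output: DMHK

Answer: DMHK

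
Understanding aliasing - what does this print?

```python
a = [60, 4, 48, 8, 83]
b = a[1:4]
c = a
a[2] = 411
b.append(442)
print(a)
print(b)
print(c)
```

Key concept: slice vs alias.
Step by step:
`a = [60, 4, 48, 8, 83]` → a = [60, 4, 48, 8, 83]
`b = a[1:4]` → b = [4, 48, 8]
`c = a` → c = [60, 4, 48, 8, 83] (same object as a)
`a[2] = 411` → a = [60, 4, 411, 8, 83] (same object as c); c = [60, 4, 411, 8, 83] (same object as a)
`b.append(442)` → b = [4, 48, 8, 442]
`print(a)` → prints [60, 4, 411, 8, 83]
`print(b)` → prints [4, 48, 8, 442]
`print(c)` → prints [60, 4, 411, 8, 83]

Answer:
[60, 4, 411, 8, 83]
[4, 48, 8, 442]
[60, 4, 411, 8, 83]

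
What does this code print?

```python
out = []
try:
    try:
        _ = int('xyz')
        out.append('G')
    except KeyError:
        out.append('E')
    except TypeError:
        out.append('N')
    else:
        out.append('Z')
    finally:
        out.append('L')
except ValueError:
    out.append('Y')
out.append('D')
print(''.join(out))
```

Execution trace: 'L' (finally) → 'Y' (outer except ValueError) → 'D' (after the try/except). Output: LYD

Answer: LYD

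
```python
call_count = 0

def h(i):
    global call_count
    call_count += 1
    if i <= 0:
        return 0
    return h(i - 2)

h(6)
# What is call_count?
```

Linear recursion stepping by 2: 4 calls from i=6 down to ≤0.

Answer: 4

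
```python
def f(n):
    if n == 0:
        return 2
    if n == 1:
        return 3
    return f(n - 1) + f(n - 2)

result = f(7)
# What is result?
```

Build up from base cases: f(0)=2, f(1)=3, f(2)=5, f(3)=8, f(4)=13, f(5)=21, f(6)=34, ..., f(7)=55

Answer: 55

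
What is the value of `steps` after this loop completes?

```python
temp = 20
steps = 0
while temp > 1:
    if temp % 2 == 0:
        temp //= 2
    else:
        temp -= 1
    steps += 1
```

Steps to reduce 20 to 1
`steps` takes the values: 0 → 1 → 2 → 3 → 4 → 5

Answer: 5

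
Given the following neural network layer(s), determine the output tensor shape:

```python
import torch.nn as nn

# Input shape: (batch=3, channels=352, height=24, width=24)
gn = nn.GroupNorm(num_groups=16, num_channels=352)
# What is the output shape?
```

Input: (3, 352, 24, 24) -> Output: (3, 352, 24, 24)

Answer: (3, 352, 24, 24)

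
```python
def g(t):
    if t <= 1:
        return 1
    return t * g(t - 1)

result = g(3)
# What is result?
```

g(3) = 3 * 2 * 1 = 6

Answer: 6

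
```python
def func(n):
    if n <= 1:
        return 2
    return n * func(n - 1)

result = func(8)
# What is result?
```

func(8) = 8 * 7 * 6 * 5 * 4 * 3 * 2 * 2 = 80640

Answer: 80640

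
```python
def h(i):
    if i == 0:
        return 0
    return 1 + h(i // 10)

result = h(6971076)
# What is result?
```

Count of digits of 6971076: 7

Answer: 7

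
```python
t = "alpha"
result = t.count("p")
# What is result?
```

Trace:
`t = "alpha"` → t = 'alpha'
`result = t.count("p")` → result = 1
So result = 1

Answer: 1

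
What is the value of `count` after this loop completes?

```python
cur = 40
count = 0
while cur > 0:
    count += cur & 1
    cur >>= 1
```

Count set bits in 40 (binary: 0b101000)
`count` takes the values: 0 → 1 → 2

Answer: 2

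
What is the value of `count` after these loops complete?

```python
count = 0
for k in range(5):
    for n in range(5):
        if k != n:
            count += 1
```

5² - 5 (exclude diagonal)
`count` takes the values: 0 → 1 → 2 → 3 → 4 → 5 → 6 → 7 → 8 → 9 → 10 → 11 → 12 → 13 → 14 → 15 → 16 → 17 → 18 → 19 → 20

Answer: 20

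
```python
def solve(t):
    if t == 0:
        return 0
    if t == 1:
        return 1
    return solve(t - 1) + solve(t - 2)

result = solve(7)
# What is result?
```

Build up from base cases: solve(0)=0, solve(1)=1, solve(2)=1, solve(3)=2, solve(4)=3, solve(5)=5, solve(6)=8, ..., solve(7)=13

Answer: 13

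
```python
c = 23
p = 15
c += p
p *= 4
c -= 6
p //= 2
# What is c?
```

Trace:
`c = 23` → c = 23
`p = 15` → p = 15
`c += p` → c = 38
`p *= 4` → p = 60
`c -= 6` → c = 32
`p //= 2` → p = 30
So c = 32

Answer: 32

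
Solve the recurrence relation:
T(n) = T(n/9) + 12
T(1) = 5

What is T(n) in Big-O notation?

Each step divides n by 9 and adds 12. After log_9(n) steps we reach T(1)=5. So T(n) = 12·log_9(n) + 5 = O(log n).

Answer: O(log n)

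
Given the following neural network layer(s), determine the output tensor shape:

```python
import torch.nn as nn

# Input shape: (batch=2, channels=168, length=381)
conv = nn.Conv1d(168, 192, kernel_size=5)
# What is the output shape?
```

Input: (2, 168, 381) -> Output: (2, 192, 377)

Answer: (2, 192, 377)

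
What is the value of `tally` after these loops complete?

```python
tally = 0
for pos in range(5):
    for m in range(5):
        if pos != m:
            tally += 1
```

5² - 5 (exclude diagonal)
`tally` takes the values: 0 → 1 → 2 → 3 → 4 → 5 → 6 → 7 → 8 → 9 → 10 → 11 → 12 → 13 → 14 → 15 → 16 → 17 → 18 → 19 → 20

Answer: 20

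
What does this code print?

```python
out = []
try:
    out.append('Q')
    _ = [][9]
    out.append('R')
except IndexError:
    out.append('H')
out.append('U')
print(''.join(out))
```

Execution trace: 'Q' (try body) → 'H' (except IndexError) → 'U' (after the try/except). Output: QHU

Answer: QHU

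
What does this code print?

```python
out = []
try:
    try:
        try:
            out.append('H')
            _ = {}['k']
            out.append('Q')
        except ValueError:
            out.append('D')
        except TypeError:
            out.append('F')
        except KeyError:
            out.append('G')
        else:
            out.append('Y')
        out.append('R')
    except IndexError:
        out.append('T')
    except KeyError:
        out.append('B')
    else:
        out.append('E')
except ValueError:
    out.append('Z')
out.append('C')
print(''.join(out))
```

Execution trace: 'H' (inner try body) → 'G' (inner except KeyError) → 'R' (try body, no exception) → 'E' (else) → 'C' (after the try/except). Output: HGREC

Answer: HGREC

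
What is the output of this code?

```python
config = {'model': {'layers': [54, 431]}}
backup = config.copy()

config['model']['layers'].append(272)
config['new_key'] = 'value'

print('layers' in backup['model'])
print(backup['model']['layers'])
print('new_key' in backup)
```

Key concept: shallow copy gotcha with nested dict.
Step by step:
`config = {'model': {'layers': [54, 431]}}` → config = {'model': {'layers': [54, 431]}}
`backup = config.copy()` → backup = {'model': {'layers': [54, 431]}}
`config['model']['layers'].append(272)` → config = {'model': {'layers': [54, 431, 272]}}; backup = {'model': {'layers': [54, 431, 272]}}
`config['new_key'] = 'value'` → config = {'model': {'layers': [54, 431, 272]}, 'new_key': 'value'}
`print('layers' in backup['model'])` → prints True
`print(backup['model']['layers'])` → prints [54, 431, 272]
`print('new_key' in backup)` → prints False

Answer:
True
[54, 431, 272]
False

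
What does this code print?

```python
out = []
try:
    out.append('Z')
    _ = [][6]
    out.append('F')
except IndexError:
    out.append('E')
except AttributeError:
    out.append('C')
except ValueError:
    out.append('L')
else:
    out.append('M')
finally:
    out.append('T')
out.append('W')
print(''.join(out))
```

Execution trace: 'Z' (try body) → 'E' (except IndexError) → 'T' (finally) → 'W' (after the try/except). Output: ZETW

Answer: ZETW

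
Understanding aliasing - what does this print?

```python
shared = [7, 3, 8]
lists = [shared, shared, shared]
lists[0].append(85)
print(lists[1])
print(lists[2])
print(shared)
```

Key concept: list of same reference.
Step by step:
`shared = [7, 3, 8]` → shared = [7, 3, 8]
`lists = [shared, shared, shared]` → lists = [[7, 3, 8], [7, 3, 8], [7, 3, 8]]
`lists[0].append(85)` → shared = [7, 3, 8, 85]; lists = [[7, 3, 8, 85], [7, 3, 8, 85], [7, 3, 8, 85]]
`print(lists[1])` → prints [7, 3, 8, 85]
`print(lists[2])` → prints [7, 3, 8, 85]
`print(shared)` → prints [7, 3, 8, 85]

Answer:
[7, 3, 8, 85]
[7, 3, 8, 85]
[7, 3, 8, 85]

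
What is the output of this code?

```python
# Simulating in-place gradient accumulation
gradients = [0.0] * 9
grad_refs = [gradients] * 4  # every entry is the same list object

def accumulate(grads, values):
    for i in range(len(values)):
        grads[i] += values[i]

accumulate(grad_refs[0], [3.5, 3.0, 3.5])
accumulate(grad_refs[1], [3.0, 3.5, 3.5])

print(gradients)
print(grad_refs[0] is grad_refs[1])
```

Key concept: gradient accumulation aliasing.
Step by step:
`gradients = [0.0] * 9` → gradients = [0.0, 0.0, 0.0, 0.0, 0.0, 0.0, 0.0, 0.0, 0.0]
`grad_refs = [gradients] * 4` → grad_refs = [[0.0, 0.0, 0.0, 0.0, 0.0, 0.0, 0.0, 0.0, 0.0], [0.0, 0.0, 0.0, 0.0, 0.0, 0.0, 0.0, 0.0, 0.0], [0.0, 0.0, 0.0, 0.0, 0.0, 0.0, 0.0, 0.0, 0.0], [0.0, 0.0, 0.0, 0.0, 0.0, 0.0, 0.0, 0.0, 0.0]]
`accumulate(grad_refs[0], [3.5, 3.0, 3.5])` → gradients = [3.5, 3.0, 3.5, 0.0, 0.0, 0.0, 0.0, 0.0, 0.0]; grad_refs = [[3.5, 3.0, 3.5, 0.0, 0.0, 0.0, 0.0, 0.0, 0.0], [3.5, 3.0, 3.5, 0.0, 0.0, 0.0, 0.0, 0.0, 0.0], [3.5, 3.0, 3.5, 0.0, 0.0, 0.0, 0.0, 0.0, 0.0], [3.5, 3.0, 3.5, 0.0, 0.0, 0.0, 0.0, 0.0, 0.0]]
`accumulate(grad_refs[1], [3.0, 3.5, 3.5])` → gradients = [6.5, 6.5, 7.0, 0.0, 0.0, 0.0, 0.0, 0.0, 0.0]; grad_refs = [[6.5, 6.5, 7.0, 0.0, 0.0, 0.0, 0.0, 0.0, 0.0], [6.5, 6.5, 7.0, 0.0, 0.0, 0.0, 0.0, 0.0, 0.0], [6.5, 6.5, 7.0, 0.0, 0.0, 0.0, 0.0, 0.0, 0.0], [6.5, 6.5, 7.0, 0.0, 0.0, 0.0, 0.0, 0.0, 0.0]]
`print(gradients)` → prints [6.5, 6.5, 7.0, 0.0, 0.0, 0.0, 0.0, 0.0, 0.0]
`print(grad_refs[0] is grad_refs[1])` → prints True

Answer:
[6.5, 6.5, 7.0, 0.0, 0.0, 0.0, 0.0, 0.0, 0.0]
True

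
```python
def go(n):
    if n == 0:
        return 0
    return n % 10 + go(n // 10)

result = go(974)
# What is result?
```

Sum of digits of 974: 4 + 7 + 9 = 20

Answer: 20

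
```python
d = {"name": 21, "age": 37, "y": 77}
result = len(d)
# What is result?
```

Trace:
`d = {"name": 21, "age": 37, "y": 77}` → d = {'name': 21, 'age': 37, 'y': 77}
`result = len(d)` → result = 3
So result = 3

Answer: 3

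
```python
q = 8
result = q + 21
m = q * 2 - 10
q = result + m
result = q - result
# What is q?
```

Trace:
`q = 8` → q = 8
`result = q + 21` → result = 29
`m = q * 2 - 10` → m = 6
`q = result + m` → q = 35
`result = q - result` → result = 6
So q = 35

Answer: 35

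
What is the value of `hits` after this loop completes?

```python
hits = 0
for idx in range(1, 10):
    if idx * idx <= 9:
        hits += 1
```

Count numbers where idx² ≤ 9
`hits` takes the values: 0 → 1 → 2 → 3

Answer: 3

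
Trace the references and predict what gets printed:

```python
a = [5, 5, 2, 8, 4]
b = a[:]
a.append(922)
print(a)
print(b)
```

Key concept: slice [:] creates copy.
Step by step:
`a = [5, 5, 2, 8, 4]` → a = [5, 5, 2, 8, 4]
`b = a[:]` → b = [5, 5, 2, 8, 4]
`a.append(922)` → a = [5, 5, 2, 8, 4, 922]
`print(a)` → prints [5, 5, 2, 8, 4, 922]
`print(b)` → prints [5, 5, 2, 8, 4]

Answer:
[5, 5, 2, 8, 4, 922]
[5, 5, 2, 8, 4]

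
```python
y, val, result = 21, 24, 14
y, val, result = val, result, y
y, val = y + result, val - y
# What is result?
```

Trace:
`y, val, result = 21, 24, 14` → y = 21; val = 24; result = 14
`y, val, result = val, result, y` → y = 24; val = 14; result = 21
`y, val = y + result, val - y` → y = 45; val = -10
So result = 21

Answer: 21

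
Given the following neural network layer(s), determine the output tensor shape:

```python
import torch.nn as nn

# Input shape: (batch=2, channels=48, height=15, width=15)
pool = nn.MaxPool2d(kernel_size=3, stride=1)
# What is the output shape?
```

Input: (2, 48, 15, 15) -> Output: (2, 48, 13, 13)

Answer: (2, 48, 13, 13)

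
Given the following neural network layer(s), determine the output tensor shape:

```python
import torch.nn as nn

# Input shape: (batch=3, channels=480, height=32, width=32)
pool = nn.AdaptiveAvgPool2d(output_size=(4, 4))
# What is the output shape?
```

Input: (3, 480, 32, 32) -> Output: (3, 480, 4, 4)

Answer: (3, 480, 4, 4)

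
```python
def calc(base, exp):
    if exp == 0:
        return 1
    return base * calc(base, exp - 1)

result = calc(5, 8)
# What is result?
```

calc(5, 8) = 5 * 5 * 5 * 5 * 5 * 5 * 5 * 5 = 390625

Answer: 390625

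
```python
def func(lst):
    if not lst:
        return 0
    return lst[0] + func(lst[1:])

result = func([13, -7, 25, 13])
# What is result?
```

13 + (-7) + 25 + 13 + 0 = 44

Answer: 44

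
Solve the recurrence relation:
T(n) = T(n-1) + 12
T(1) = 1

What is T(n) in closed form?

Unrolling: T(n) = T(1) + 12·(n-1) = 1 + 12(n-1) = 12n - 11.

Answer: T(n) = 12n - 11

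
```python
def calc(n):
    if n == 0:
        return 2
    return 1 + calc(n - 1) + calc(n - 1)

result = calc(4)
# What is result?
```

calc(n) = 1 + 2·calc(n-1), calc(0)=2. Closed form: (2+1)·2^4 - 1 = 47.

Answer: 47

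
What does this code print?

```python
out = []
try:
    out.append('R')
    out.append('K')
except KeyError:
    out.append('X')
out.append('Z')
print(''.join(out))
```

Execution trace: 'R' (try body) → 'K' (try body, no exception) → 'Z' (after the try/except). Output: RKZ

Answer: RKZ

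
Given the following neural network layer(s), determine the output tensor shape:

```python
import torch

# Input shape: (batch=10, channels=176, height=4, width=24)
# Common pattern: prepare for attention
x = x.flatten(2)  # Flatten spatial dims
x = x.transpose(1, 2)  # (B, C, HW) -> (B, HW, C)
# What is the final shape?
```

Input: (10, 176, 4, 24) -> after flatten(2): (10, 176, 96) -> Output: (10, 96, 176)

Answer: (10, 96, 176)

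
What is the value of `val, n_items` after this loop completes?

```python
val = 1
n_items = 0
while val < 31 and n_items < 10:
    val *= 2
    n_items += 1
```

Double until >= 31 or 10 iterations
`val, n_items` takes the values: (1, 0) → (2, 0) → (2, 1) → (4, 1) → (4, 2) → (8, 2) → (8, 3) → (16, 3) → (16, 4) → (32, 4) → (32, 5)

Answer: 32, 5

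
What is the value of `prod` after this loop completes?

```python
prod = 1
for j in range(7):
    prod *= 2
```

2^7 = 128
`prod` takes the values: 1 → 2 → 4 → 8 → 16 → 32 → 64 → 128

Answer: 128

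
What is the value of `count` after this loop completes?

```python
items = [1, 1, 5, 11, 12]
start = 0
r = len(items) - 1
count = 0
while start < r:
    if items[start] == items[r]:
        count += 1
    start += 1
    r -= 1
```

Count matching pairs from ends
`count` takes the values: 0

Answer: 0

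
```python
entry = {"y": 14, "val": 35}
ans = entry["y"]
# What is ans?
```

Trace:
`entry = {"y": 14, "val": 35}` → entry = {'y': 14, 'val': 35}
`ans = entry["y"]` → ans = 14
So ans = 14

Answer: 14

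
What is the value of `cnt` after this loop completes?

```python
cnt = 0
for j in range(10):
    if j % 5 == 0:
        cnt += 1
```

Count numbers divisible by 5 in range(10)
`cnt` takes the values: 0 → 1 → 2

Answer: 2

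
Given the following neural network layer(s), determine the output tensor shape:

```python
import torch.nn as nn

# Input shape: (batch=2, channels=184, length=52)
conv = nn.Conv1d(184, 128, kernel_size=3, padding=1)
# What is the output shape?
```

Input: (2, 184, 52) -> Output: (2, 128, 52)

Answer: (2, 128, 52)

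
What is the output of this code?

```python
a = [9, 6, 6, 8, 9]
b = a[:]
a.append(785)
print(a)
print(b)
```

Key concept: slice [:] creates copy.
Step by step:
`a = [9, 6, 6, 8, 9]` → a = [9, 6, 6, 8, 9]
`b = a[:]` → b = [9, 6, 6, 8, 9]
`a.append(785)` → a = [9, 6, 6, 8, 9, 785]
`print(a)` → prints [9, 6, 6, 8, 9, 785]
`print(b)` → prints [9, 6, 6, 8, 9]

Answer:
[9, 6, 6, 8, 9, 785]
[9, 6, 6, 8, 9]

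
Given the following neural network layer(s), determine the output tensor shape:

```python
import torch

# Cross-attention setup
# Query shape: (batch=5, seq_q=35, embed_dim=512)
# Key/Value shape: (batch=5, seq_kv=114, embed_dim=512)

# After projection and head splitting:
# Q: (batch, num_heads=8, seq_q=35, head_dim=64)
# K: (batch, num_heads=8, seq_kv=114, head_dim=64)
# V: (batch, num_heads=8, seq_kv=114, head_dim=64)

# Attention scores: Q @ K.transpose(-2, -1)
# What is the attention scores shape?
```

Input: (5, 35, 512) -> Output: (5, 8, 35, 114)

Answer: (5, 8, 35, 114)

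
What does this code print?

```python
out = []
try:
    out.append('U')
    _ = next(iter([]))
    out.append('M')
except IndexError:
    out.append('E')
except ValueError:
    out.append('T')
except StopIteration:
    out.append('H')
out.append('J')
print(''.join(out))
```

Execution trace: 'U' (try body) → 'H' (except StopIteration) → 'J' (after the try/except). Output: UHJ

Answer: UHJ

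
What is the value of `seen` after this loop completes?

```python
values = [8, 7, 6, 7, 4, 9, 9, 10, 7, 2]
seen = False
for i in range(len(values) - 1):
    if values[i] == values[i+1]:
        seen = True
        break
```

Check consecutive duplicates in [8, 7, 6, 7, 4, 9, 9, 10, 7, 2]
`seen` takes the values: False → True

Answer: True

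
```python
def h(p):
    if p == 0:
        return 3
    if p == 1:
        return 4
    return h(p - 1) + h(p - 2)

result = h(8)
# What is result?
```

Build up from base cases: h(0)=3, h(1)=4, h(2)=7, h(3)=11, h(4)=18, h(5)=29, h(6)=47, ..., h(8)=123

Answer: 123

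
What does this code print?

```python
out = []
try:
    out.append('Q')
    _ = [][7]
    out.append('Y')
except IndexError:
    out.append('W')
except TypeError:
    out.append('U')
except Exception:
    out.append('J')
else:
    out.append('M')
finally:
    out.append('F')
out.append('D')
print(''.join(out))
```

Execution trace: 'Q' (try body) → 'W' (except IndexError) → 'F' (finally) → 'D' (after the try/except). Output: QWFD

Answer: QWFD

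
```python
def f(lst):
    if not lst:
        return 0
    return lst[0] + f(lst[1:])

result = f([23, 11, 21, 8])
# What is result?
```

23 + 11 + 21 + 8 + 0 = 63

Answer: 63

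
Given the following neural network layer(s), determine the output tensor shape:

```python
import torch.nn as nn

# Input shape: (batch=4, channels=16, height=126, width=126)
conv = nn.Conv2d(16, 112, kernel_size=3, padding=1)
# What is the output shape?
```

Input: (4, 16, 126, 126) -> Output: (4, 112, 126, 126)

Answer: (4, 112, 126, 126)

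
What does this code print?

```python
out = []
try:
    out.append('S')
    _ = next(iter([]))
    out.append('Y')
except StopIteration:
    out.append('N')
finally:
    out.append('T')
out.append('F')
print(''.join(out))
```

Execution trace: 'S' (try body) → 'N' (except StopIteration) → 'T' (finally) → 'F' (after the try/except). Output: SNTF

Answer: SNTF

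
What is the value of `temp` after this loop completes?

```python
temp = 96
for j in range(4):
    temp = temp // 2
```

Halve 4 times: 96 // 2^4 = 6
`temp` takes the values: 96 → 48 → 24 → 12 → 6

Answer: 6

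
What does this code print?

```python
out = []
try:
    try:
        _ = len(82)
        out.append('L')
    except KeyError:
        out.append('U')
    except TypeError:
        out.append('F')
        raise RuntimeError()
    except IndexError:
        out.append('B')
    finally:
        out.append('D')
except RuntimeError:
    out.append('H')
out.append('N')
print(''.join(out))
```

Execution trace: 'F' (inner except TypeError) → 'D' (inner finally) → 'H' (outer except RuntimeError) → 'N' (after the try/except). Output: FDHN

Answer: FDHN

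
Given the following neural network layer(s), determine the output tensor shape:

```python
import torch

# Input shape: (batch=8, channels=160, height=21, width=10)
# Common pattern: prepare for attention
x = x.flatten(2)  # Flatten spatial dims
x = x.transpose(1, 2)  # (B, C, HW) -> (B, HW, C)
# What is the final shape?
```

Input: (8, 160, 21, 10) -> after flatten(2): (8, 160, 210) -> Output: (8, 210, 160)

Answer: (8, 210, 160)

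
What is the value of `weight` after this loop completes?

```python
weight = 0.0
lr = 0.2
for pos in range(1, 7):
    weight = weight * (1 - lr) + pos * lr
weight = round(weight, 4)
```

Moving average with lr=0.2
`weight` takes the values: 0.0 → 0.2 → 0.56 → 1.048 → 1.6384 → 2.31072 → 3.048576 → 3.0486

Answer: 3.0486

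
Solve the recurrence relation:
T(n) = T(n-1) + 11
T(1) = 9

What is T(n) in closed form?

Unrolling: T(n) = T(1) + 11·(n-1) = 9 + 11(n-1) = 11n - 2.

Answer: T(n) = 11n - 2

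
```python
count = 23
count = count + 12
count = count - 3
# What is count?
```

Trace:
`count = 23` → count = 23
`count = count + 12` → count = 35
`count = count - 3` → count = 32
So count = 32

Answer: 32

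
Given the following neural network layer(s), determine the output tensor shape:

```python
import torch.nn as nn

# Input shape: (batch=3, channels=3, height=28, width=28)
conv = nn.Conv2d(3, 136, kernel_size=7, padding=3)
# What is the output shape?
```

Input: (3, 3, 28, 28) -> Output: (3, 136, 28, 28)

Answer: (3, 136, 28, 28)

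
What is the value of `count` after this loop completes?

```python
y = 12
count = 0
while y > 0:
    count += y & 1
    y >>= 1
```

Count set bits in 12 (binary: 0b1100)
`count` takes the values: 0 → 1 → 2

Answer: 2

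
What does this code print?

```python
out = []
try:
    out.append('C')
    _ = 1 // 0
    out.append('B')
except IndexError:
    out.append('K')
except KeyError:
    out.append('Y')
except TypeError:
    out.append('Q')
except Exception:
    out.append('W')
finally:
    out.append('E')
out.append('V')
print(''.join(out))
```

Execution trace: 'C' (try body) → 'W' (except Exception) → 'E' (finally) → 'V' (after the try/except). Output: CWEV

Answer: CWEV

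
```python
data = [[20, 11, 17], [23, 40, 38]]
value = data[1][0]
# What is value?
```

Trace:
`data = [[20, 11, 17], [23, 40, 38]]` → data = [[20, 11, 17], [23, 40, 38]]
`value = data[1][0]` → value = 23
So value = 23

Answer: 23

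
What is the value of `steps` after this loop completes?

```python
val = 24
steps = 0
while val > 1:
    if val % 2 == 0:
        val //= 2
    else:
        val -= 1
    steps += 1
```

Steps to reduce 24 to 1
`steps` takes the values: 0 → 1 → 2 → 3 → 4 → 5

Answer: 5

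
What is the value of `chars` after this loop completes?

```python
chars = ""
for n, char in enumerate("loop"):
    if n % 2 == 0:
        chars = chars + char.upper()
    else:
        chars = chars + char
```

Uppercase even positions in 'loop'
`chars` takes the values: "" → "L" → "Lo" → "LoO" → "LoOp"

Answer: "LoOp"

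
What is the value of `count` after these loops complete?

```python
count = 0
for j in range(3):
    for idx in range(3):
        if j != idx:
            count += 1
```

3² - 3 (exclude diagonal)
`count` takes the values: 0 → 1 → 2 → 3 → 4 → 5 → 6

Answer: 6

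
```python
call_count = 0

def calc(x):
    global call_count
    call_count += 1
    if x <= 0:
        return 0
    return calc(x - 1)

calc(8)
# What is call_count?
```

Linear recursion stepping by 1: 9 calls from x=8 down to ≤0.

Answer: 9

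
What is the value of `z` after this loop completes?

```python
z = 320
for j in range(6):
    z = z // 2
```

Halve 6 times: 320 // 2^6 = 5
`z` takes the values: 320 → 160 → 80 → 40 → 20 → 10 → 5

Answer: 5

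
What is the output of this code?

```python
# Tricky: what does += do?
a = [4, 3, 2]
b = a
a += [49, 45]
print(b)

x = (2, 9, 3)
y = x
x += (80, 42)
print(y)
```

Key concept: += behavior differs for mutable vs immutable.
Step by step:
`a = [4, 3, 2]` → a = [4, 3, 2]
`b = a` → b = [4, 3, 2] (same object as a)
`a += [49, 45]` → a = [4, 3, 2, 49, 45] (same object as b); b = [4, 3, 2, 49, 45] (same object as a)
`print(b)` → prints [4, 3, 2, 49, 45]
`x = (2, 9, 3)` → x = (2, 9, 3)
`y = x` → y = (2, 9, 3)
`x += (80, 42)` → x = (2, 9, 3, 80, 42)
`print(y)` → prints (2, 9, 3)

Answer:
[4, 3, 2, 49, 45]
(2, 9, 3)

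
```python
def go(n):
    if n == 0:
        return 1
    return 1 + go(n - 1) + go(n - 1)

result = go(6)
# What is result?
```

go(n) = 1 + 2·go(n-1), go(0)=1. Closed form: (1+1)·2^6 - 1 = 127.

Answer: 127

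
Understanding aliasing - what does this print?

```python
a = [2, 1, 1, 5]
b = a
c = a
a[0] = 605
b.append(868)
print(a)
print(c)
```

Key concept: multiple aliases.
Step by step:
`a = [2, 1, 1, 5]` → a = [2, 1, 1, 5]
`b = a` → b = [2, 1, 1, 5] (same object as a)
`c = a` → c = [2, 1, 1, 5] (same object as a, b)
`a[0] = 605` → a = [605, 1, 1, 5] (same object as b, c); b = [605, 1, 1, 5] (same object as a, c); c = [605, 1, 1, 5] (same object as a, b)
`b.append(868)` → a = [605, 1, 1, 5, 868] (same object as b, c); b = [605, 1, 1, 5, 868] (same object as a, c); c = [605, 1, 1, 5, 868] (same object as a, b)
`print(a)` → prints [605, 1, 1, 5, 868]
`print(c)` → prints [605, 1, 1, 5, 868]

Answer:
[605, 1, 1, 5, 868]
[605, 1, 1, 5, 868]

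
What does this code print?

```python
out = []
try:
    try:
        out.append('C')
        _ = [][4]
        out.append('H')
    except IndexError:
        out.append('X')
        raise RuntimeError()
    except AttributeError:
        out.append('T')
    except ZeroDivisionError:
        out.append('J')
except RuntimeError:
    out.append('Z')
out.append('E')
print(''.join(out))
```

Execution trace: 'C' (inner try body) → 'X' (inner except IndexError) → 'Z' (outer except RuntimeError) → 'E' (after the try/except). Output: CXZE

Answer: CXZE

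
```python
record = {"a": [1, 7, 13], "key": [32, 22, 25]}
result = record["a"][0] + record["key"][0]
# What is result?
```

Trace:
`record = {"a": [1, 7, 13], "key": [32, 22, 25]}` → record = {'a': [1, 7, 13], 'key': [32, 22, 25]}
`result = record["a"][0] + record["key"][0]` → result = 33
So result = 33

Answer: 33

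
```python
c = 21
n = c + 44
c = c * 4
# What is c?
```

Trace:
`c = 21` → c = 21
`n = c + 44` → n = 65
`c = c * 4` → c = 84
So c = 84

Answer: 84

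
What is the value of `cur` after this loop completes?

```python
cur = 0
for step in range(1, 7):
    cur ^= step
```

XOR of 1 to 6
`cur` takes the values: 0 → 1 → 3 → 0 → 4 → 1 → 7

Answer: 7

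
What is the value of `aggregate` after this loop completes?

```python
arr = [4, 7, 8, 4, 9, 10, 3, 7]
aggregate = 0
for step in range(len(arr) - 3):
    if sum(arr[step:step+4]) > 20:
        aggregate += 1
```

Count windows with sum > 20
`aggregate` takes the values: 0 → 1 → 2 → 3 → 4 → 5

Answer: 5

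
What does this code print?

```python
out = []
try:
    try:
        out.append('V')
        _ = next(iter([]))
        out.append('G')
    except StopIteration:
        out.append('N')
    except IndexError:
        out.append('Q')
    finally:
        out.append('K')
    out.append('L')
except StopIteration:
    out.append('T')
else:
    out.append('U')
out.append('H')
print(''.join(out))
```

Execution trace: 'V' (inner try body) → 'N' (inner except StopIteration) → 'K' (inner finally) → 'L' (try body, no exception) → 'U' (else) → 'H' (after the try/except). Output: VNKLUH

Answer: VNKLUH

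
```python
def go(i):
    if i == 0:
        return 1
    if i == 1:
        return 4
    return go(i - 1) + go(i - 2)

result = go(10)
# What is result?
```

Build up from base cases: go(0)=1, go(1)=4, go(2)=5, go(3)=9, go(4)=14, go(5)=23, go(6)=37, ..., go(10)=254

Answer: 254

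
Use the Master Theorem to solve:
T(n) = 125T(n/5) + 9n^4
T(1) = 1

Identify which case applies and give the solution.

a=125, b=5, f(n)=9n^4. log_5(125) = 3. Since c=4 > 3 and the regularity condition holds (125(n/5)^4 = (125/5^4)n^4 with 125/5^4 < 1), Case 3 applies: T(n) = Θ(f(n)) = O(n^4).

Answer: O(n^4) - Case 3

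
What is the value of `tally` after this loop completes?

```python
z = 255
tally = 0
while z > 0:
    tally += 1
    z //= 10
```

Count digits by repeated division by 10
`tally` takes the values: 0 → 1 → 2 → 3

Answer: 3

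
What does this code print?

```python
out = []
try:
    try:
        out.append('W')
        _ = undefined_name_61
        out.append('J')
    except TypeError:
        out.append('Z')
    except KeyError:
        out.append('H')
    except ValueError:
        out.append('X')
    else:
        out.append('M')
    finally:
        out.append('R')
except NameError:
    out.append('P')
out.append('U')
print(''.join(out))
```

Execution trace: 'W' (try body) → 'R' (finally) → 'P' (outer except NameError) → 'U' (after the try/except). Output: WRPU

Answer: WRPU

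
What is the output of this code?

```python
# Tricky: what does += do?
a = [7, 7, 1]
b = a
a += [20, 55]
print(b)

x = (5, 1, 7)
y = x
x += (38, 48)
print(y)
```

Key concept: += behavior differs for mutable vs immutable.
Step by step:
`a = [7, 7, 1]` → a = [7, 7, 1]
`b = a` → b = [7, 7, 1] (same object as a)
`a += [20, 55]` → a = [7, 7, 1, 20, 55] (same object as b); b = [7, 7, 1, 20, 55] (same object as a)
`print(b)` → prints [7, 7, 1, 20, 55]
`x = (5, 1, 7)` → x = (5, 1, 7)
`y = x` → y = (5, 1, 7)
`x += (38, 48)` → x = (5, 1, 7, 38, 48)
`print(y)` → prints (5, 1, 7)

Answer:
[7, 7, 1, 20, 55]
(5, 1, 7)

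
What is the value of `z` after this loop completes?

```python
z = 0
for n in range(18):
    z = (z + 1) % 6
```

Increment mod 6, 18 times = 0
`z` takes the values: 0 → 1 → 2 → 3 → 4 → 5 → 0 → 1 → 2 → 3 → 4 → 5 → 0 → 1 → 2 → 3 → 4 → 5 → 0

Answer: 0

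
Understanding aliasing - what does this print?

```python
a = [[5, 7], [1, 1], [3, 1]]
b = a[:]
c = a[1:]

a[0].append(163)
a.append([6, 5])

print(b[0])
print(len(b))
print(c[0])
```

Key concept: slice with nested mutation.
Step by step:
`a = [[5, 7], [1, 1], [3, 1]]` → a = [[5, 7], [1, 1], [3, 1]]
`b = a[:]` → b = [[5, 7], [1, 1], [3, 1]]
`c = a[1:]` → c = [[1, 1], [3, 1]]
`a[0].append(163)` → a = [[5, 7, 163], [1, 1], [3, 1]]; b = [[5, 7, 163], [1, 1], [3, 1]]
`a.append([6, 5])` → a = [[5, 7, 163], [1, 1], [3, 1], [6, 5]]
`print(b[0])` → prints [5, 7, 163]
`print(len(b))` → prints 3
`print(c[0])` → prints [1, 1]

Answer:
[5, 7, 163]
3
[1, 1]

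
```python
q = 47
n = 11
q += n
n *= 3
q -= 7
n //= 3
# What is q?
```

Trace:
`q = 47` → q = 47
`n = 11` → n = 11
`q += n` → q = 58
`n *= 3` → n = 33
`q -= 7` → q = 51
`n //= 3` → n = 11
So q = 51

Answer: 51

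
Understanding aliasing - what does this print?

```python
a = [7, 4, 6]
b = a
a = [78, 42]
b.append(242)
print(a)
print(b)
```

Key concept: rebinding vs mutation: a is rebound to a new list, b still points at the original.
Step by step:
`a = [7, 4, 6]` → a = [7, 4, 6]
`b = a` → b = [7, 4, 6] (same object as a)
`a = [78, 42]` → a = [78, 42]
`b.append(242)` → b = [7, 4, 6, 242]
`print(a)` → prints [78, 42]
`print(b)` → prints [7, 4, 6, 242]

Answer:
[78, 42]
[7, 4, 6, 242]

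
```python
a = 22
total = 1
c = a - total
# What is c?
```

Trace:
`a = 22` → a = 22
`total = 1` → total = 1
`c = a - total` → c = 21
So c = 21

Answer: 21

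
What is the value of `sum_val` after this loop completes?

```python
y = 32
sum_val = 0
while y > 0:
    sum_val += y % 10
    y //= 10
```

Sum digits of 32
`sum_val` takes the values: 0 → 2 → 5

Answer: 5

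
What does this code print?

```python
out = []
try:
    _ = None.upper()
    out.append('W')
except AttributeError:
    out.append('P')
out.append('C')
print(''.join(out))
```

Execution trace: 'P' (except AttributeError) → 'C' (after the try/except). Output: PC

Answer: PC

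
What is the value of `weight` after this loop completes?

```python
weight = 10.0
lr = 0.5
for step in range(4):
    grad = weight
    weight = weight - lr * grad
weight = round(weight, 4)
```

Gradient descent: w = 10.0 * (1 - 0.5)^4
`weight` takes the values: 10.0 → 5.0 → 2.5 → 1.25 → 0.625

Answer: 0.625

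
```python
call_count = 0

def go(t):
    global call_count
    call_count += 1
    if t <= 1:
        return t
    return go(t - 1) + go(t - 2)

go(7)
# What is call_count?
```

Calls(t) = 1 + Calls(t-1) + Calls(t-2); Calls(0)=Calls(1)=1. For t=7 this gives 41.

Answer: 41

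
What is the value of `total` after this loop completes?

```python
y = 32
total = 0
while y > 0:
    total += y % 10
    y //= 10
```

Sum digits of 32
`total` takes the values: 0 → 2 → 5

Answer: 5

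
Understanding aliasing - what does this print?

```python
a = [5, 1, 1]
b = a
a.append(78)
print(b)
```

Key concept: basic list aliasing.
Step by step:
`a = [5, 1, 1]` → a = [5, 1, 1]
`b = a` → b = [5, 1, 1] (same object as a)
`a.append(78)` → a = [5, 1, 1, 78] (same object as b); b = [5, 1, 1, 78] (same object as a)
`print(b)` → prints [5, 1, 1, 78]

Answer: [5, 1, 1, 78]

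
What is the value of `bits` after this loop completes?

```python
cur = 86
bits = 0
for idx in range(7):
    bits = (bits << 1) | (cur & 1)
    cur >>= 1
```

Reverse lowest 7 bits of 86
`bits` takes the values: 0 → 1 → 3 → 6 → 13 → 26 → 53

Answer: 53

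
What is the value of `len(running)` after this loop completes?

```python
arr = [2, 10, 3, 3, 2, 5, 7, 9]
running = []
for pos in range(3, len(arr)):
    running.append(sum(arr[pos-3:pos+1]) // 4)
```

Number of 4-element averages
`running` takes the values: [] → [4] → [4, 4] → [4, 4, 3] → [4, 4, 3, 4] → [4, 4, 3, 4, 5]
So `len(running)` = 5

Answer: 5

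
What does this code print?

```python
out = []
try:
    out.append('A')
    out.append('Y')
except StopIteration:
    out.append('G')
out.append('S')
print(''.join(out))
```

Execution trace: 'A' (try body) → 'Y' (try body, no exception) → 'S' (after the try/except). Output: AYS

Answer: AYS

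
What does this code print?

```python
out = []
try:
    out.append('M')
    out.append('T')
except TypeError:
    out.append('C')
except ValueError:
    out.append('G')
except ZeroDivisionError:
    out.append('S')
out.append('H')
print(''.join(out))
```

Execution trace: 'M' (try body) → 'T' (try body, no exception) → 'H' (after the try/except). Output: MTH

Answer: MTH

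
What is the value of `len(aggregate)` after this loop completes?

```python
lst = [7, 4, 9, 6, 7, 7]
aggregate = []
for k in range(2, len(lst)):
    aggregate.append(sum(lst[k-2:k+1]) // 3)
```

Number of 3-element averages
`aggregate` takes the values: [] → [6] → [6, 6] → [6, 6, 7] → [6, 6, 7, 6]
So `len(aggregate)` = 4

Answer: 4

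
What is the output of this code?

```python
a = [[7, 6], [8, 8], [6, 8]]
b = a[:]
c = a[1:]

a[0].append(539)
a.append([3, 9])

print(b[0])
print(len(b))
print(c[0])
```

Key concept: slice with nested mutation.
Step by step:
`a = [[7, 6], [8, 8], [6, 8]]` → a = [[7, 6], [8, 8], [6, 8]]
`b = a[:]` → b = [[7, 6], [8, 8], [6, 8]]
`c = a[1:]` → c = [[8, 8], [6, 8]]
`a[0].append(539)` → a = [[7, 6, 539], [8, 8], [6, 8]]; b = [[7, 6, 539], [8, 8], [6, 8]]
`a.append([3, 9])` → a = [[7, 6, 539], [8, 8], [6, 8], [3, 9]]
`print(b[0])` → prints [7, 6, 539]
`print(len(b))` → prints 3
`print(c[0])` → prints [8, 8]

Answer:
[7, 6, 539]
3
[8, 8]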